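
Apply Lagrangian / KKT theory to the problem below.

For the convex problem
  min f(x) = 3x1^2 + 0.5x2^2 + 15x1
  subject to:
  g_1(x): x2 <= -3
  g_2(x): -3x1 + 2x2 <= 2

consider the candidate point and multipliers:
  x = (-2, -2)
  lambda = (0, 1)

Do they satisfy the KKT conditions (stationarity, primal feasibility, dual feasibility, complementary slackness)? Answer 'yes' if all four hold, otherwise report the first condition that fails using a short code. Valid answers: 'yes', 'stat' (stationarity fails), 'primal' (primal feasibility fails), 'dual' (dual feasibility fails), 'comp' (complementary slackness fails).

Gradient of f: grad f(x) = Q x + c = (3, -2)
Constraint values g_i(x) = a_i^T x - b_i:
  g_1((-2, -2)) = 1
  g_2((-2, -2)) = 0
Stationarity residual: grad f(x) + sum_i lambda_i a_i = (0, 0)
  -> stationarity OK
Primal feasibility (all g_i <= 0): FAILS
Dual feasibility (all lambda_i >= 0): OK
Complementary slackness (lambda_i * g_i(x) = 0 for all i): OK

Verdict: the first failing condition is primal_feasibility -> primal.

primal


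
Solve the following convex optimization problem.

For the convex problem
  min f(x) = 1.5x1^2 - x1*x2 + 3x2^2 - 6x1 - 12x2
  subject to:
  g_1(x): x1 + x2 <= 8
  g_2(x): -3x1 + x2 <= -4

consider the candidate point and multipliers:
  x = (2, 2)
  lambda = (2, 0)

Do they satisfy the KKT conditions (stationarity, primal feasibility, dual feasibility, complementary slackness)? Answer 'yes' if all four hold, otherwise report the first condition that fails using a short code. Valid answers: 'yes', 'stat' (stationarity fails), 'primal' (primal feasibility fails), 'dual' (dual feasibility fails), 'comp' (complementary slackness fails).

Gradient of f: grad f(x) = Q x + c = (-2, -2)
Constraint values g_i(x) = a_i^T x - b_i:
  g_1((2, 2)) = -4
  g_2((2, 2)) = 0
Stationarity residual: grad f(x) + sum_i lambda_i a_i = (0, 0)
  -> stationarity OK
Primal feasibility (all g_i <= 0): OK
Dual feasibility (all lambda_i >= 0): OK
Complementary slackness (lambda_i * g_i(x) = 0 for all i): FAILS

Verdict: the first failing condition is complementary_slackness -> comp.

comp


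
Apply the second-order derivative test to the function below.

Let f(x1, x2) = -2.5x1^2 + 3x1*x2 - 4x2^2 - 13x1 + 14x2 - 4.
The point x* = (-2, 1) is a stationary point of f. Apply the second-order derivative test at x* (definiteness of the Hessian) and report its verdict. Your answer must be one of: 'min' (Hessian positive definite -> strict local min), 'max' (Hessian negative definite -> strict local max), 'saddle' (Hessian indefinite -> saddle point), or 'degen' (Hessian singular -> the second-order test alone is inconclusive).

Compute the Hessian H = grad^2 f:
  H = [[-5, 3], [3, -8]]
Verify stationarity: grad f(x*) = H x* + g = (0, 0).
Eigenvalues of H: -9.8541, -3.1459.
Both eigenvalues < 0, so H is negative definite -> x* is a strict local max.

max


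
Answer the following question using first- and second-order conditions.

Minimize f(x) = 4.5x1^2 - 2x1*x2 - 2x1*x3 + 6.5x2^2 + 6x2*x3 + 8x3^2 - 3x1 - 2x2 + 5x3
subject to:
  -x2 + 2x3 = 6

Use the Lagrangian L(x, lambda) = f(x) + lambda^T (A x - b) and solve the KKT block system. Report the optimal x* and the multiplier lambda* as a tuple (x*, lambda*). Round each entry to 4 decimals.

Form the Lagrangian:
  L(x, lambda) = (1/2) x^T Q x + c^T x + lambda^T (A x - b)
Stationarity (grad_x L = 0): Q x + c + A^T lambda = 0.
Primal feasibility: A x = b.

This gives the KKT block system:
  [ Q   A^T ] [ x     ]   [-c ]
  [ A    0  ] [ lambda ] = [ b ]

Solving the linear system:
  x*      = (0.4015, -1.7955, 2.1023)
  lambda* = (-13.5303)
  f(x*)   = 47.0398

x* = (0.4015, -1.7955, 2.1023), lambda* = (-13.5303)


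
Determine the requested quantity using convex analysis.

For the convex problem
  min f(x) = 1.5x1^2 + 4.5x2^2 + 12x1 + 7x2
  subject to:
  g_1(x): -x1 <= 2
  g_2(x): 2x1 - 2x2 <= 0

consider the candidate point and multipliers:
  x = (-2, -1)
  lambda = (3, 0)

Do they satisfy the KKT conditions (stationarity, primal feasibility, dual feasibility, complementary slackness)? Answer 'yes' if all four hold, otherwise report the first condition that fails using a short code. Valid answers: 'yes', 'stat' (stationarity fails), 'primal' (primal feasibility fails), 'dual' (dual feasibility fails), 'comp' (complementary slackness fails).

Gradient of f: grad f(x) = Q x + c = (6, -2)
Constraint values g_i(x) = a_i^T x - b_i:
  g_1((-2, -1)) = 0
  g_2((-2, -1)) = -2
Stationarity residual: grad f(x) + sum_i lambda_i a_i = (3, -2)
  -> stationarity FAILS
Primal feasibility (all g_i <= 0): OK
Dual feasibility (all lambda_i >= 0): OK
Complementary slackness (lambda_i * g_i(x) = 0 for all i): OK

Verdict: the first failing condition is stationarity -> stat.

stat


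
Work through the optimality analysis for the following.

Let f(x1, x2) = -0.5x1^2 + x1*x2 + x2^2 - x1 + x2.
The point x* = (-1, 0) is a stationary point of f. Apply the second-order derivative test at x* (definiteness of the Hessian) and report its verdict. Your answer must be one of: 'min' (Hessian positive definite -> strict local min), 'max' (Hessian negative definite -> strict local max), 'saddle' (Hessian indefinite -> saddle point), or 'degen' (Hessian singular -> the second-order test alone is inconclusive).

Compute the Hessian H = grad^2 f:
  H = [[-1, 1], [1, 2]]
Verify stationarity: grad f(x*) = H x* + g = (0, 0).
Eigenvalues of H: -1.3028, 2.3028.
Eigenvalues have mixed signs, so H is indefinite -> x* is a saddle point.

saddle


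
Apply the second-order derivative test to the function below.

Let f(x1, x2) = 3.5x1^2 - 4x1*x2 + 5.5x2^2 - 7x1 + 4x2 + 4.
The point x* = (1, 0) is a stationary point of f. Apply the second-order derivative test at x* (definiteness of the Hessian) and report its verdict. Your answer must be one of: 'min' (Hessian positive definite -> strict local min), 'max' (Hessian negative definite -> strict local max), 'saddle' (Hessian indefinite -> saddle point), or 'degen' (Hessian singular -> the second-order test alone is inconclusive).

Compute the Hessian H = grad^2 f:
  H = [[7, -4], [-4, 11]]
Verify stationarity: grad f(x*) = H x* + g = (0, 0).
Eigenvalues of H: 4.5279, 13.4721.
Both eigenvalues > 0, so H is positive definite -> x* is a strict local min.

min


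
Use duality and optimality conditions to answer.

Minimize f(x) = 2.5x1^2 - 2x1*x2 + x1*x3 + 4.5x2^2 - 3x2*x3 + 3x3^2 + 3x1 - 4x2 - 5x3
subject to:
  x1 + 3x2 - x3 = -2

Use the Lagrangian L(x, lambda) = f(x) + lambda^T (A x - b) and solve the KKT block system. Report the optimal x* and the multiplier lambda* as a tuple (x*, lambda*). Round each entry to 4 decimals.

Form the Lagrangian:
  L(x, lambda) = (1/2) x^T Q x + c^T x + lambda^T (A x - b)
Stationarity (grad_x L = 0): Q x + c + A^T lambda = 0.
Primal feasibility: A x = b.

This gives the KKT block system:
  [ Q   A^T ] [ x     ]   [-c ]
  [ A    0  ] [ lambda ] = [ b ]

Solving the linear system:
  x*      = (-1.1064, 0.1489, 1.3404)
  lambda* = (1.4894)
  f(x*)   = -3.8191

x* = (-1.1064, 0.1489, 1.3404), lambda* = (1.4894)


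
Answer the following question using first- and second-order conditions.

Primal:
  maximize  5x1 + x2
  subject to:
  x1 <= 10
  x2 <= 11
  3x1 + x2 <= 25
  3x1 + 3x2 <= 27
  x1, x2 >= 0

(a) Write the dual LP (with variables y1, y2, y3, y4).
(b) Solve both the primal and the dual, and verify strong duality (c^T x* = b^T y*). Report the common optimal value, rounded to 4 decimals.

The standard primal-dual pair for 'max c^T x s.t. A x <= b, x >= 0' is:
  Dual:  min b^T y  s.t.  A^T y >= c,  y >= 0.

So the dual LP is:
  minimize  10y1 + 11y2 + 25y3 + 27y4
  subject to:
    y1 + 3y3 + 3y4 >= 5
    y2 + y3 + 3y4 >= 1
    y1, y2, y3, y4 >= 0

Solving the primal: x* = (8.3333, 0).
  primal value c^T x* = 41.6667.
Solving the dual: y* = (0, 0, 1.6667, 0).
  dual value b^T y* = 41.6667.
Strong duality: c^T x* = b^T y*. Confirmed.

41.6667


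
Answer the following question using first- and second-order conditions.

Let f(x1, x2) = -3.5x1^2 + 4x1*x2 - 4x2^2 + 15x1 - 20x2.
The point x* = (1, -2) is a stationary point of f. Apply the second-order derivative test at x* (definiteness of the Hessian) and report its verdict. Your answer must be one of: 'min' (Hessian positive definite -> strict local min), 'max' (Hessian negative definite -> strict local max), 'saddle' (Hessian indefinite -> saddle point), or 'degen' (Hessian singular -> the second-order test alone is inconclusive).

Compute the Hessian H = grad^2 f:
  H = [[-7, 4], [4, -8]]
Verify stationarity: grad f(x*) = H x* + g = (0, 0).
Eigenvalues of H: -11.5311, -3.4689.
Both eigenvalues < 0, so H is negative definite -> x* is a strict local max.

max


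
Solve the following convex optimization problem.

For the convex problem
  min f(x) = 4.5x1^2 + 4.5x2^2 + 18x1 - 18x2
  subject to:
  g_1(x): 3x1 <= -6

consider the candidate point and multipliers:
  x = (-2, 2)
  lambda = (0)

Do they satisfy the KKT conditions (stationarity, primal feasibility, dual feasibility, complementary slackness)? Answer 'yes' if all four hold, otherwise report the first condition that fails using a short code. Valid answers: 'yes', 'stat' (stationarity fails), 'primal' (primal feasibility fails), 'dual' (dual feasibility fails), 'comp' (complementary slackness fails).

Gradient of f: grad f(x) = Q x + c = (0, 0)
Constraint values g_i(x) = a_i^T x - b_i:
  g_1((-2, 2)) = 0
Stationarity residual: grad f(x) + sum_i lambda_i a_i = (0, 0)
  -> stationarity OK
Primal feasibility (all g_i <= 0): OK
Dual feasibility (all lambda_i >= 0): OK
Complementary slackness (lambda_i * g_i(x) = 0 for all i): OK

Verdict: yes, KKT holds.

yes


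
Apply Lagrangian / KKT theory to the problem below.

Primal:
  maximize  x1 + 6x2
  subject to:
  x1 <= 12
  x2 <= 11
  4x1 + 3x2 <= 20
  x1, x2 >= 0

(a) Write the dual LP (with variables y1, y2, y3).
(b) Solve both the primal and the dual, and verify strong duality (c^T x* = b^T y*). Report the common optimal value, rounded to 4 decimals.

The standard primal-dual pair for 'max c^T x s.t. A x <= b, x >= 0' is:
  Dual:  min b^T y  s.t.  A^T y >= c,  y >= 0.

So the dual LP is:
  minimize  12y1 + 11y2 + 20y3
  subject to:
    y1 + 4y3 >= 1
    y2 + 3y3 >= 6
    y1, y2, y3 >= 0

Solving the primal: x* = (0, 6.6667).
  primal value c^T x* = 40.
Solving the dual: y* = (0, 0, 2).
  dual value b^T y* = 40.
Strong duality: c^T x* = b^T y*. Confirmed.

40


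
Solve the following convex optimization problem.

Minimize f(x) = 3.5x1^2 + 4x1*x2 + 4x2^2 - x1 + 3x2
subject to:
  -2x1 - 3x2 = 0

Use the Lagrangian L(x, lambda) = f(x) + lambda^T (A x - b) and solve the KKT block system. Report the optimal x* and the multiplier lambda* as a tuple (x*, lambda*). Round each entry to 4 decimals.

Form the Lagrangian:
  L(x, lambda) = (1/2) x^T Q x + c^T x + lambda^T (A x - b)
Stationarity (grad_x L = 0): Q x + c + A^T lambda = 0.
Primal feasibility: A x = b.

This gives the KKT block system:
  [ Q   A^T ] [ x     ]   [-c ]
  [ A    0  ] [ lambda ] = [ b ]

Solving the linear system:
  x*      = (0.5745, -0.383)
  lambda* = (0.7447)
  f(x*)   = -0.8617

x* = (0.5745, -0.383), lambda* = (0.7447)


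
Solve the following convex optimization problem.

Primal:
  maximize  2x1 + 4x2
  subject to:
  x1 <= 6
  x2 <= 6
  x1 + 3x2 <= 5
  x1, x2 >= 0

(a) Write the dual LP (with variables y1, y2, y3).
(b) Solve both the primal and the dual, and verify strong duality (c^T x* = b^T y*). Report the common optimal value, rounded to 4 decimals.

The standard primal-dual pair for 'max c^T x s.t. A x <= b, x >= 0' is:
  Dual:  min b^T y  s.t.  A^T y >= c,  y >= 0.

So the dual LP is:
  minimize  6y1 + 6y2 + 5y3
  subject to:
    y1 + y3 >= 2
    y2 + 3y3 >= 4
    y1, y2, y3 >= 0

Solving the primal: x* = (5, 0).
  primal value c^T x* = 10.
Solving the dual: y* = (0, 0, 2).
  dual value b^T y* = 10.
Strong duality: c^T x* = b^T y*. Confirmed.

10


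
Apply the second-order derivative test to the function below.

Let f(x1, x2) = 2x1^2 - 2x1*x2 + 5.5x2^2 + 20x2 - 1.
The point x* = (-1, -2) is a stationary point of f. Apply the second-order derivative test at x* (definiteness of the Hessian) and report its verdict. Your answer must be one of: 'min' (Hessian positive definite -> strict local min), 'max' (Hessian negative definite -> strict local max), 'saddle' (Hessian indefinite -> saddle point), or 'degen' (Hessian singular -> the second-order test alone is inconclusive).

Compute the Hessian H = grad^2 f:
  H = [[4, -2], [-2, 11]]
Verify stationarity: grad f(x*) = H x* + g = (0, 0).
Eigenvalues of H: 3.4689, 11.5311.
Both eigenvalues > 0, so H is positive definite -> x* is a strict local min.

min


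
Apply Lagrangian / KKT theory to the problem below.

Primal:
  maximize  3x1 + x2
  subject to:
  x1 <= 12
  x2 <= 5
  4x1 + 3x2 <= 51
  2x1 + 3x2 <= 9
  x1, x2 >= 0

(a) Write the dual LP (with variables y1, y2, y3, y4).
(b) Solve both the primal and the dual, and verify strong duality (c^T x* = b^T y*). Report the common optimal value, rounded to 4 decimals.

The standard primal-dual pair for 'max c^T x s.t. A x <= b, x >= 0' is:
  Dual:  min b^T y  s.t.  A^T y >= c,  y >= 0.

So the dual LP is:
  minimize  12y1 + 5y2 + 51y3 + 9y4
  subject to:
    y1 + 4y3 + 2y4 >= 3
    y2 + 3y3 + 3y4 >= 1
    y1, y2, y3, y4 >= 0

Solving the primal: x* = (4.5, 0).
  primal value c^T x* = 13.5.
Solving the dual: y* = (0, 0, 0, 1.5).
  dual value b^T y* = 13.5.
Strong duality: c^T x* = b^T y*. Confirmed.

13.5


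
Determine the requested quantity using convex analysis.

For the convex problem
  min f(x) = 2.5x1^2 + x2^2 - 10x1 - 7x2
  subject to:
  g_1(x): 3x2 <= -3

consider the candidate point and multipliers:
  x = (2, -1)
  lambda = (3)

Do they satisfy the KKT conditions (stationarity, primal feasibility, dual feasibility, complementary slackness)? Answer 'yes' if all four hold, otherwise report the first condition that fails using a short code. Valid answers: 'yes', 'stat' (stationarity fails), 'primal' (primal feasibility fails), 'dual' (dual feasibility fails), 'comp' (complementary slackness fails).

Gradient of f: grad f(x) = Q x + c = (0, -9)
Constraint values g_i(x) = a_i^T x - b_i:
  g_1((2, -1)) = 0
Stationarity residual: grad f(x) + sum_i lambda_i a_i = (0, 0)
  -> stationarity OK
Primal feasibility (all g_i <= 0): OK
Dual feasibility (all lambda_i >= 0): OK
Complementary slackness (lambda_i * g_i(x) = 0 for all i): OK

Verdict: yes, KKT holds.

yes


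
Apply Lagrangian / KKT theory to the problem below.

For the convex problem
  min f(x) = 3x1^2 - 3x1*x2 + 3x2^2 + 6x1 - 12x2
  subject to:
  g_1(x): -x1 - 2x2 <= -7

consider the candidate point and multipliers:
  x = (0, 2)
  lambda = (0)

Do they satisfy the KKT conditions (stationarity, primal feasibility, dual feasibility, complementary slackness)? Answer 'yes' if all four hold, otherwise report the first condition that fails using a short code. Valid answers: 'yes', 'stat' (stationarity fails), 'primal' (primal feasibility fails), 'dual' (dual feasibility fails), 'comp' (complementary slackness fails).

Gradient of f: grad f(x) = Q x + c = (0, 0)
Constraint values g_i(x) = a_i^T x - b_i:
  g_1((0, 2)) = 3
Stationarity residual: grad f(x) + sum_i lambda_i a_i = (0, 0)
  -> stationarity OK
Primal feasibility (all g_i <= 0): FAILS
Dual feasibility (all lambda_i >= 0): OK
Complementary slackness (lambda_i * g_i(x) = 0 for all i): OK

Verdict: the first failing condition is primal_feasibility -> primal.

primal


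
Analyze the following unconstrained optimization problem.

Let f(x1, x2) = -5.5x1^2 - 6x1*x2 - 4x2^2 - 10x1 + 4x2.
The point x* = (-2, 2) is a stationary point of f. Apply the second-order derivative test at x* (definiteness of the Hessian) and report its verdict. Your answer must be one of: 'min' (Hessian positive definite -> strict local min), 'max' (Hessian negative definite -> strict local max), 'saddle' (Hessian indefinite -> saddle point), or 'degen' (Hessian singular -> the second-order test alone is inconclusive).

Compute the Hessian H = grad^2 f:
  H = [[-11, -6], [-6, -8]]
Verify stationarity: grad f(x*) = H x* + g = (0, 0).
Eigenvalues of H: -15.6847, -3.3153.
Both eigenvalues < 0, so H is negative definite -> x* is a strict local max.

max


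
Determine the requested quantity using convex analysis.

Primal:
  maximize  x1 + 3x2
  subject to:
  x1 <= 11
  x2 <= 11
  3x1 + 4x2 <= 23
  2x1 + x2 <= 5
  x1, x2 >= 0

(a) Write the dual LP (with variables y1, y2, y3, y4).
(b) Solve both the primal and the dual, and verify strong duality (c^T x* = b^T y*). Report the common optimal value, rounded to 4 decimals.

The standard primal-dual pair for 'max c^T x s.t. A x <= b, x >= 0' is:
  Dual:  min b^T y  s.t.  A^T y >= c,  y >= 0.

So the dual LP is:
  minimize  11y1 + 11y2 + 23y3 + 5y4
  subject to:
    y1 + 3y3 + 2y4 >= 1
    y2 + 4y3 + y4 >= 3
    y1, y2, y3, y4 >= 0

Solving the primal: x* = (0, 5).
  primal value c^T x* = 15.
Solving the dual: y* = (0, 0, 0, 3).
  dual value b^T y* = 15.
Strong duality: c^T x* = b^T y*. Confirmed.

15


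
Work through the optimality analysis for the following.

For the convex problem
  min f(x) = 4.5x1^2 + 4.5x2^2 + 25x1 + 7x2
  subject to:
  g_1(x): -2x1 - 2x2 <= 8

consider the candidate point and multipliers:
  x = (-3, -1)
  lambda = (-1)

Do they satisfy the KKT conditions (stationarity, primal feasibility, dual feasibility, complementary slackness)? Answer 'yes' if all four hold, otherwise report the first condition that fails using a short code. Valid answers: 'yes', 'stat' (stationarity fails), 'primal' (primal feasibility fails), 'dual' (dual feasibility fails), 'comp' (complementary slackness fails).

Gradient of f: grad f(x) = Q x + c = (-2, -2)
Constraint values g_i(x) = a_i^T x - b_i:
  g_1((-3, -1)) = 0
Stationarity residual: grad f(x) + sum_i lambda_i a_i = (0, 0)
  -> stationarity OK
Primal feasibility (all g_i <= 0): OK
Dual feasibility (all lambda_i >= 0): FAILS
Complementary slackness (lambda_i * g_i(x) = 0 for all i): OK

Verdict: the first failing condition is dual_feasibility -> dual.

dual


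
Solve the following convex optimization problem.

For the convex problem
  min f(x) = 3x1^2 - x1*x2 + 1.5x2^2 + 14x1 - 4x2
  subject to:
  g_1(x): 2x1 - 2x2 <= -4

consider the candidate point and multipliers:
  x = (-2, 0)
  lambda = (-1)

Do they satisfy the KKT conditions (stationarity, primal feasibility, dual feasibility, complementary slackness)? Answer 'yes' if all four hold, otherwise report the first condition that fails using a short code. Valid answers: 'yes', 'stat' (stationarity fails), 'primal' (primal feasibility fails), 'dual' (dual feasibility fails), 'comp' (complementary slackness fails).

Gradient of f: grad f(x) = Q x + c = (2, -2)
Constraint values g_i(x) = a_i^T x - b_i:
  g_1((-2, 0)) = 0
Stationarity residual: grad f(x) + sum_i lambda_i a_i = (0, 0)
  -> stationarity OK
Primal feasibility (all g_i <= 0): OK
Dual feasibility (all lambda_i >= 0): FAILS
Complementary slackness (lambda_i * g_i(x) = 0 for all i): OK

Verdict: the first failing condition is dual_feasibility -> dual.

dual


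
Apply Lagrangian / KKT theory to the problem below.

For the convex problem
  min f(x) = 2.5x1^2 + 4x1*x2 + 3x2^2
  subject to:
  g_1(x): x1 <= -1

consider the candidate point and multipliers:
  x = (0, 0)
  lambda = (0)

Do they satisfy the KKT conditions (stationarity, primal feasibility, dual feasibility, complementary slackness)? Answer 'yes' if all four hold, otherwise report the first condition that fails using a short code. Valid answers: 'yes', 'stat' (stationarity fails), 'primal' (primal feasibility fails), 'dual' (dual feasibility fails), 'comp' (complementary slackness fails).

Gradient of f: grad f(x) = Q x + c = (0, 0)
Constraint values g_i(x) = a_i^T x - b_i:
  g_1((0, 0)) = 1
Stationarity residual: grad f(x) + sum_i lambda_i a_i = (0, 0)
  -> stationarity OK
Primal feasibility (all g_i <= 0): FAILS
Dual feasibility (all lambda_i >= 0): OK
Complementary slackness (lambda_i * g_i(x) = 0 for all i): OK

Verdict: the first failing condition is primal_feasibility -> primal.

primal


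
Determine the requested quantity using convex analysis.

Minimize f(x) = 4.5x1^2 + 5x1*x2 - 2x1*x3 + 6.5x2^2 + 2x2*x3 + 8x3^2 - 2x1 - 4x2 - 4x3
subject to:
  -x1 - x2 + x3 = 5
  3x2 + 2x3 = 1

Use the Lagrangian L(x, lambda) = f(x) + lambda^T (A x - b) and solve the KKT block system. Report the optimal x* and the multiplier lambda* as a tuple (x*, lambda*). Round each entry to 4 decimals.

Form the Lagrangian:
  L(x, lambda) = (1/2) x^T Q x + c^T x + lambda^T (A x - b)
Stationarity (grad_x L = 0): Q x + c + A^T lambda = 0.
Primal feasibility: A x = b.

This gives the KKT block system:
  [ Q   A^T ] [ x     ]   [-c ]
  [ A    0  ] [ lambda ] = [ b ]

Solving the linear system:
  x*      = (-1.8101, -1.0759, 2.1139)
  lambda* = (-27.8987, -1.6962)
  f(x*)   = 70.3291

x* = (-1.8101, -1.0759, 2.1139), lambda* = (-27.8987, -1.6962)


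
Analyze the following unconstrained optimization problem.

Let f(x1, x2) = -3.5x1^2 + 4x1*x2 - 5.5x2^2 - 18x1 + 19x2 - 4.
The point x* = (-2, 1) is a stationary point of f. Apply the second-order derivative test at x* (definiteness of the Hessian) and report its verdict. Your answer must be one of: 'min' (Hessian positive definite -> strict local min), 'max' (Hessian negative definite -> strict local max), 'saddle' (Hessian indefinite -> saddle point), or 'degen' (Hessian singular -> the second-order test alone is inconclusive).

Compute the Hessian H = grad^2 f:
  H = [[-7, 4], [4, -11]]
Verify stationarity: grad f(x*) = H x* + g = (0, 0).
Eigenvalues of H: -13.4721, -4.5279.
Both eigenvalues < 0, so H is negative definite -> x* is a strict local max.

max


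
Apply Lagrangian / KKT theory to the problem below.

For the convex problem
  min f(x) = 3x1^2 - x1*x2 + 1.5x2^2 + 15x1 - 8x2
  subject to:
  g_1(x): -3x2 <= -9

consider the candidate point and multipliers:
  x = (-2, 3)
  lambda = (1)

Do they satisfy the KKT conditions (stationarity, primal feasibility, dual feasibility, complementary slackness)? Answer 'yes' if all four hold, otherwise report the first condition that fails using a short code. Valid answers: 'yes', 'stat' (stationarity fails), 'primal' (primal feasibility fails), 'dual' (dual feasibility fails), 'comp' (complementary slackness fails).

Gradient of f: grad f(x) = Q x + c = (0, 3)
Constraint values g_i(x) = a_i^T x - b_i:
  g_1((-2, 3)) = 0
Stationarity residual: grad f(x) + sum_i lambda_i a_i = (0, 0)
  -> stationarity OK
Primal feasibility (all g_i <= 0): OK
Dual feasibility (all lambda_i >= 0): OK
Complementary slackness (lambda_i * g_i(x) = 0 for all i): OK

Verdict: yes, KKT holds.

yes


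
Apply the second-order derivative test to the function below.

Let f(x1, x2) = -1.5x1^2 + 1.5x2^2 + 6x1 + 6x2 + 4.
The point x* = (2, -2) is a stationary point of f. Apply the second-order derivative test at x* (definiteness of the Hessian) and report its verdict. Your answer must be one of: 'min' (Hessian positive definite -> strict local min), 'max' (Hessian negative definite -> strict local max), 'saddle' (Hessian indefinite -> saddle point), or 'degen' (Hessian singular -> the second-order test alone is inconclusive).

Compute the Hessian H = grad^2 f:
  H = [[-3, 0], [0, 3]]
Verify stationarity: grad f(x*) = H x* + g = (0, 0).
Eigenvalues of H: -3, 3.
Eigenvalues have mixed signs, so H is indefinite -> x* is a saddle point.

saddle


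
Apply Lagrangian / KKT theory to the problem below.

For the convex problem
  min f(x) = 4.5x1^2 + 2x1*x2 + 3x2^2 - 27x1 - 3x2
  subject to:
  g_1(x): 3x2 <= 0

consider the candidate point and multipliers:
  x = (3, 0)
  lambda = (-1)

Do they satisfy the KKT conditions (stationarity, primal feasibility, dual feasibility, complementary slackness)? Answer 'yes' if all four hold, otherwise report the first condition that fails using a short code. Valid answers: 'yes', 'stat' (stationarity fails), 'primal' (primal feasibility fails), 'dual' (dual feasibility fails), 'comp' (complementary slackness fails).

Gradient of f: grad f(x) = Q x + c = (0, 3)
Constraint values g_i(x) = a_i^T x - b_i:
  g_1((3, 0)) = 0
Stationarity residual: grad f(x) + sum_i lambda_i a_i = (0, 0)
  -> stationarity OK
Primal feasibility (all g_i <= 0): OK
Dual feasibility (all lambda_i >= 0): FAILS
Complementary slackness (lambda_i * g_i(x) = 0 for all i): OK

Verdict: the first failing condition is dual_feasibility -> dual.

dual


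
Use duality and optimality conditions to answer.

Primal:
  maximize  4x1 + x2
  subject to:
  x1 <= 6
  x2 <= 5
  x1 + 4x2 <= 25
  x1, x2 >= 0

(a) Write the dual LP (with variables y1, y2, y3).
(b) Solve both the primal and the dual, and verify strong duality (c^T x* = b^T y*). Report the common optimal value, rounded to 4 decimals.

The standard primal-dual pair for 'max c^T x s.t. A x <= b, x >= 0' is:
  Dual:  min b^T y  s.t.  A^T y >= c,  y >= 0.

So the dual LP is:
  minimize  6y1 + 5y2 + 25y3
  subject to:
    y1 + y3 >= 4
    y2 + 4y3 >= 1
    y1, y2, y3 >= 0

Solving the primal: x* = (6, 4.75).
  primal value c^T x* = 28.75.
Solving the dual: y* = (3.75, 0, 0.25).
  dual value b^T y* = 28.75.
Strong duality: c^T x* = b^T y*. Confirmed.

28.75


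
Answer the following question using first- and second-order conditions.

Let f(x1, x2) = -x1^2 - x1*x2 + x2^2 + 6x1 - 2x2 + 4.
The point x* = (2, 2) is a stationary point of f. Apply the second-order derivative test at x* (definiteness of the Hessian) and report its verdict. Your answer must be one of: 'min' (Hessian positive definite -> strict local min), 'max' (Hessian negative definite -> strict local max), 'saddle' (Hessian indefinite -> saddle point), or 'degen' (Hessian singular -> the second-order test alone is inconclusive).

Compute the Hessian H = grad^2 f:
  H = [[-2, -1], [-1, 2]]
Verify stationarity: grad f(x*) = H x* + g = (0, 0).
Eigenvalues of H: -2.2361, 2.2361.
Eigenvalues have mixed signs, so H is indefinite -> x* is a saddle point.

saddle


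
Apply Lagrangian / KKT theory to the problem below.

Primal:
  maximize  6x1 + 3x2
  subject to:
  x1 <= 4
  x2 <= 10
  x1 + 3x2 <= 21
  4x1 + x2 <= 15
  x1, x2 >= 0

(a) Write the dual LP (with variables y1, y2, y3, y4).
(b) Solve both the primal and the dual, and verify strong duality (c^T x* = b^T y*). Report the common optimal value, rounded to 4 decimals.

The standard primal-dual pair for 'max c^T x s.t. A x <= b, x >= 0' is:
  Dual:  min b^T y  s.t.  A^T y >= c,  y >= 0.

So the dual LP is:
  minimize  4y1 + 10y2 + 21y3 + 15y4
  subject to:
    y1 + y3 + 4y4 >= 6
    y2 + 3y3 + y4 >= 3
    y1, y2, y3, y4 >= 0

Solving the primal: x* = (2.1818, 6.2727).
  primal value c^T x* = 31.9091.
Solving the dual: y* = (0, 0, 0.5455, 1.3636).
  dual value b^T y* = 31.9091.
Strong duality: c^T x* = b^T y*. Confirmed.

31.9091


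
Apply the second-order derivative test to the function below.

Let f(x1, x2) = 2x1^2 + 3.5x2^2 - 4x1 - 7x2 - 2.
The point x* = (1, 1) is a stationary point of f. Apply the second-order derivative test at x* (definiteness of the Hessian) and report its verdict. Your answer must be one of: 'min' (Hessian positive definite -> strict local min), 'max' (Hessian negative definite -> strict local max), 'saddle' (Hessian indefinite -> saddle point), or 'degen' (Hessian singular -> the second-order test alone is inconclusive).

Compute the Hessian H = grad^2 f:
  H = [[4, 0], [0, 7]]
Verify stationarity: grad f(x*) = H x* + g = (0, 0).
Eigenvalues of H: 4, 7.
Both eigenvalues > 0, so H is positive definite -> x* is a strict local min.

min


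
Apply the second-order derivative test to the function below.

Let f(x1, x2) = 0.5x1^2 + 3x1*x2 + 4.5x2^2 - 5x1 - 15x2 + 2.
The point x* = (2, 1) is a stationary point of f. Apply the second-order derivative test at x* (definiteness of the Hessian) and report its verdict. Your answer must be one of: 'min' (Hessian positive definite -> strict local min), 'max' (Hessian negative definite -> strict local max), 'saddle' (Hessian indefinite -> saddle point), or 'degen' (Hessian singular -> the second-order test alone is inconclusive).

Compute the Hessian H = grad^2 f:
  H = [[1, 3], [3, 9]]
Verify stationarity: grad f(x*) = H x* + g = (0, 0).
Eigenvalues of H: 0, 10.
H has a zero eigenvalue (singular; positive semidefinite but not definite), so H is neither positive definite, negative definite, nor indefinite. The second-order test alone is inconclusive -> degen.
(Indeed, f is constant along the null direction of H through x*, so x* is not a strict local extremum.)

degen


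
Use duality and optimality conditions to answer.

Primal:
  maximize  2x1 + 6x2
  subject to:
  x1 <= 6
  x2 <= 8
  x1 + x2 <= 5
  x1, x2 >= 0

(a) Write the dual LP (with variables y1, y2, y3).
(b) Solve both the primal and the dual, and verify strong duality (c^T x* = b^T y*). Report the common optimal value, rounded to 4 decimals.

The standard primal-dual pair for 'max c^T x s.t. A x <= b, x >= 0' is:
  Dual:  min b^T y  s.t.  A^T y >= c,  y >= 0.

So the dual LP is:
  minimize  6y1 + 8y2 + 5y3
  subject to:
    y1 + y3 >= 2
    y2 + y3 >= 6
    y1, y2, y3 >= 0

Solving the primal: x* = (0, 5).
  primal value c^T x* = 30.
Solving the dual: y* = (0, 0, 6).
  dual value b^T y* = 30.
Strong duality: c^T x* = b^T y*. Confirmed.

30


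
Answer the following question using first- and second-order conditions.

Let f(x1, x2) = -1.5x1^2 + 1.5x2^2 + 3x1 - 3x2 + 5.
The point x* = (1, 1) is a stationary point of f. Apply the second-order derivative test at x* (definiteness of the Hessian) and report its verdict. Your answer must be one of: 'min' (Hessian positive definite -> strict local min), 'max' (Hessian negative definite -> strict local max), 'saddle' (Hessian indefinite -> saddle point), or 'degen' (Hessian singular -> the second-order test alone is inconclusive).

Compute the Hessian H = grad^2 f:
  H = [[-3, 0], [0, 3]]
Verify stationarity: grad f(x*) = H x* + g = (0, 0).
Eigenvalues of H: -3, 3.
Eigenvalues have mixed signs, so H is indefinite -> x* is a saddle point.

saddle


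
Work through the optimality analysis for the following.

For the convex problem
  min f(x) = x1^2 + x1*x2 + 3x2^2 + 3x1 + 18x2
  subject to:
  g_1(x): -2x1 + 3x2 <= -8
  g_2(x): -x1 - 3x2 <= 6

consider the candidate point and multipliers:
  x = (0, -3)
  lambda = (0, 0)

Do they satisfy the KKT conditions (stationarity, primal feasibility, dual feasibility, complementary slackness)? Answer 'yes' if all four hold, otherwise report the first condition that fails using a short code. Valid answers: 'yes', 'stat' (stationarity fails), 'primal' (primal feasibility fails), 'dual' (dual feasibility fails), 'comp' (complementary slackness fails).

Gradient of f: grad f(x) = Q x + c = (0, 0)
Constraint values g_i(x) = a_i^T x - b_i:
  g_1((0, -3)) = -1
  g_2((0, -3)) = 3
Stationarity residual: grad f(x) + sum_i lambda_i a_i = (0, 0)
  -> stationarity OK
Primal feasibility (all g_i <= 0): FAILS
Dual feasibility (all lambda_i >= 0): OK
Complementary slackness (lambda_i * g_i(x) = 0 for all i): OK

Verdict: the first failing condition is primal_feasibility -> primal.

primal


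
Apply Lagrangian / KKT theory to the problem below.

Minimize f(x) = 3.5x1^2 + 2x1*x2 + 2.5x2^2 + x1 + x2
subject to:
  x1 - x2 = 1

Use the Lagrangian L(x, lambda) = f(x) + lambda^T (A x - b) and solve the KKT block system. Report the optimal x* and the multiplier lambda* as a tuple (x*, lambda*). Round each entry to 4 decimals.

Form the Lagrangian:
  L(x, lambda) = (1/2) x^T Q x + c^T x + lambda^T (A x - b)
Stationarity (grad_x L = 0): Q x + c + A^T lambda = 0.
Primal feasibility: A x = b.

This gives the KKT block system:
  [ Q   A^T ] [ x     ]   [-c ]
  [ A    0  ] [ lambda ] = [ b ]

Solving the linear system:
  x*      = (0.3125, -0.6875)
  lambda* = (-1.8125)
  f(x*)   = 0.7188

x* = (0.3125, -0.6875), lambda* = (-1.8125)


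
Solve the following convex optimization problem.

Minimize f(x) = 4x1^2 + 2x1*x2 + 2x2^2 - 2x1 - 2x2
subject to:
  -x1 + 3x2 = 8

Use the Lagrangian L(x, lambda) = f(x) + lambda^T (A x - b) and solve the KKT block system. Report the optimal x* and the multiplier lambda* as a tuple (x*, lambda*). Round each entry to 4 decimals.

Form the Lagrangian:
  L(x, lambda) = (1/2) x^T Q x + c^T x + lambda^T (A x - b)
Stationarity (grad_x L = 0): Q x + c + A^T lambda = 0.
Primal feasibility: A x = b.

This gives the KKT block system:
  [ Q   A^T ] [ x     ]   [-c ]
  [ A    0  ] [ lambda ] = [ b ]

Solving the linear system:
  x*      = (-0.6364, 2.4545)
  lambda* = (-2.1818)
  f(x*)   = 6.9091

x* = (-0.6364, 2.4545), lambda* = (-2.1818)


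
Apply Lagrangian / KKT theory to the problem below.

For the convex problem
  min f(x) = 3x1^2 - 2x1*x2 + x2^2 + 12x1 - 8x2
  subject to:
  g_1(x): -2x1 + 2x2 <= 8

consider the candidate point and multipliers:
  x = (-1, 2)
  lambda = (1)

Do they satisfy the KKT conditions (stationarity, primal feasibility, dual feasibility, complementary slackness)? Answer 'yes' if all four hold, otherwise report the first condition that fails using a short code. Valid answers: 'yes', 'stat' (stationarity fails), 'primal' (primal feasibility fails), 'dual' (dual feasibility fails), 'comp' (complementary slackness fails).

Gradient of f: grad f(x) = Q x + c = (2, -2)
Constraint values g_i(x) = a_i^T x - b_i:
  g_1((-1, 2)) = -2
Stationarity residual: grad f(x) + sum_i lambda_i a_i = (0, 0)
  -> stationarity OK
Primal feasibility (all g_i <= 0): OK
Dual feasibility (all lambda_i >= 0): OK
Complementary slackness (lambda_i * g_i(x) = 0 for all i): FAILS

Verdict: the first failing condition is complementary_slackness -> comp.

comp


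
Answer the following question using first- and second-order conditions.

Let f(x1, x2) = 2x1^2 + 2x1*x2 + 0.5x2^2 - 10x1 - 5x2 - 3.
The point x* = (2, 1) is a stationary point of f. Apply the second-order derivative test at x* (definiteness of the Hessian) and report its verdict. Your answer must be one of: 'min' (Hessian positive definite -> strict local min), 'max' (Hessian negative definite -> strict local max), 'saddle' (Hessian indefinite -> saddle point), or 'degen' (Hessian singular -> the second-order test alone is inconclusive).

Compute the Hessian H = grad^2 f:
  H = [[4, 2], [2, 1]]
Verify stationarity: grad f(x*) = H x* + g = (0, 0).
Eigenvalues of H: 0, 5.
H has a zero eigenvalue (singular; positive semidefinite but not definite), so H is neither positive definite, negative definite, nor indefinite. The second-order test alone is inconclusive -> degen.
(Indeed, f is constant along the null direction of H through x*, so x* is not a strict local extremum.)

degen


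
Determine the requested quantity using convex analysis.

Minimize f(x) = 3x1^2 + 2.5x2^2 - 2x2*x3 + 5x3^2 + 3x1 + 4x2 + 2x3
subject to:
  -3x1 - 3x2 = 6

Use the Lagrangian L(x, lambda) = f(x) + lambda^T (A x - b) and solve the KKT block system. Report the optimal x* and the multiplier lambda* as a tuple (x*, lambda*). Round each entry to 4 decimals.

Form the Lagrangian:
  L(x, lambda) = (1/2) x^T Q x + c^T x + lambda^T (A x - b)
Stationarity (grad_x L = 0): Q x + c + A^T lambda = 0.
Primal feasibility: A x = b.

This gives the KKT block system:
  [ Q   A^T ] [ x     ]   [-c ]
  [ A    0  ] [ lambda ] = [ b ]

Solving the linear system:
  x*      = (-0.7358, -1.2642, -0.4528)
  lambda* = (-0.4717)
  f(x*)   = -2.6698

x* = (-0.7358, -1.2642, -0.4528), lambda* = (-0.4717)


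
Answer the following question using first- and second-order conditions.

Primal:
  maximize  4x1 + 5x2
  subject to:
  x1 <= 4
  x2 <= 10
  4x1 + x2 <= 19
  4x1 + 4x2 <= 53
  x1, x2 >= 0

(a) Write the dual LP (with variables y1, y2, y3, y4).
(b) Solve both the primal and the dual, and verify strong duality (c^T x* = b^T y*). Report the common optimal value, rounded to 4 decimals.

The standard primal-dual pair for 'max c^T x s.t. A x <= b, x >= 0' is:
  Dual:  min b^T y  s.t.  A^T y >= c,  y >= 0.

So the dual LP is:
  minimize  4y1 + 10y2 + 19y3 + 53y4
  subject to:
    y1 + 4y3 + 4y4 >= 4
    y2 + y3 + 4y4 >= 5
    y1, y2, y3, y4 >= 0

Solving the primal: x* = (2.25, 10).
  primal value c^T x* = 59.
Solving the dual: y* = (0, 4, 1, 0).
  dual value b^T y* = 59.
Strong duality: c^T x* = b^T y*. Confirmed.

59


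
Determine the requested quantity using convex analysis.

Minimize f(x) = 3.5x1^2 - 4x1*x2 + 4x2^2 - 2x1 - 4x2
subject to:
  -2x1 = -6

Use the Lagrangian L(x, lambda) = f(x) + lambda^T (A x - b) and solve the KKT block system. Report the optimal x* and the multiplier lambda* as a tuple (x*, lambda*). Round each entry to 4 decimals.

Form the Lagrangian:
  L(x, lambda) = (1/2) x^T Q x + c^T x + lambda^T (A x - b)
Stationarity (grad_x L = 0): Q x + c + A^T lambda = 0.
Primal feasibility: A x = b.

This gives the KKT block system:
  [ Q   A^T ] [ x     ]   [-c ]
  [ A    0  ] [ lambda ] = [ b ]

Solving the linear system:
  x*      = (3, 2)
  lambda* = (5.5)
  f(x*)   = 9.5

x* = (3, 2), lambda* = (5.5)


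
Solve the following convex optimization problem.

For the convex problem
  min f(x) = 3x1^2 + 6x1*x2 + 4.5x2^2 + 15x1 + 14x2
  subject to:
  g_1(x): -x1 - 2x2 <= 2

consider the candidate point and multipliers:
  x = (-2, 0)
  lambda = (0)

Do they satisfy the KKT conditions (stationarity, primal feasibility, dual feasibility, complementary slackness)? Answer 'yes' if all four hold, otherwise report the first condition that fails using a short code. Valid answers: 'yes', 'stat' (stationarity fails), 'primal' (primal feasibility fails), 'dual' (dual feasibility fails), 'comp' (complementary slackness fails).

Gradient of f: grad f(x) = Q x + c = (3, 2)
Constraint values g_i(x) = a_i^T x - b_i:
  g_1((-2, 0)) = 0
Stationarity residual: grad f(x) + sum_i lambda_i a_i = (3, 2)
  -> stationarity FAILS
Primal feasibility (all g_i <= 0): OK
Dual feasibility (all lambda_i >= 0): OK
Complementary slackness (lambda_i * g_i(x) = 0 for all i): OK

Verdict: the first failing condition is stationarity -> stat.

stat


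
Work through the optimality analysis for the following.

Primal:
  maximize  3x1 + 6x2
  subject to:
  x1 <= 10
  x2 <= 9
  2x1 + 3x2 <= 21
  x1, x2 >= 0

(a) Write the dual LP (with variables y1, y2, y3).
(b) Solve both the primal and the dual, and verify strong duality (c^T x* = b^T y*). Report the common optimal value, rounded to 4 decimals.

The standard primal-dual pair for 'max c^T x s.t. A x <= b, x >= 0' is:
  Dual:  min b^T y  s.t.  A^T y >= c,  y >= 0.

So the dual LP is:
  minimize  10y1 + 9y2 + 21y3
  subject to:
    y1 + 2y3 >= 3
    y2 + 3y3 >= 6
    y1, y2, y3 >= 0

Solving the primal: x* = (0, 7).
  primal value c^T x* = 42.
Solving the dual: y* = (0, 0, 2).
  dual value b^T y* = 42.
Strong duality: c^T x* = b^T y*. Confirmed.

42


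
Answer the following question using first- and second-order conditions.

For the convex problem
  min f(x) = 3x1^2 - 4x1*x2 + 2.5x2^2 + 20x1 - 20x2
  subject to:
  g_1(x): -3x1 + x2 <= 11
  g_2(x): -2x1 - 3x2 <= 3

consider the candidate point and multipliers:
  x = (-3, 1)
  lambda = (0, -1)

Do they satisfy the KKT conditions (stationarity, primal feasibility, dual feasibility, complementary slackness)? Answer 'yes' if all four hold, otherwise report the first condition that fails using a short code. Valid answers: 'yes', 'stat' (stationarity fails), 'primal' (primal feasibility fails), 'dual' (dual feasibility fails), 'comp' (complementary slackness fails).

Gradient of f: grad f(x) = Q x + c = (-2, -3)
Constraint values g_i(x) = a_i^T x - b_i:
  g_1((-3, 1)) = -1
  g_2((-3, 1)) = 0
Stationarity residual: grad f(x) + sum_i lambda_i a_i = (0, 0)
  -> stationarity OK
Primal feasibility (all g_i <= 0): OK
Dual feasibility (all lambda_i >= 0): FAILS
Complementary slackness (lambda_i * g_i(x) = 0 for all i): OK

Verdict: the first failing condition is dual_feasibility -> dual.

dual


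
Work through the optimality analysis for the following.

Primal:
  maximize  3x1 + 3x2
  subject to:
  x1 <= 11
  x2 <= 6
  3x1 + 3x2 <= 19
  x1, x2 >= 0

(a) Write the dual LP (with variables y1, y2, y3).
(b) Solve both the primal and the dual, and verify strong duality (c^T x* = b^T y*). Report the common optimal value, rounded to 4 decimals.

The standard primal-dual pair for 'max c^T x s.t. A x <= b, x >= 0' is:
  Dual:  min b^T y  s.t.  A^T y >= c,  y >= 0.

So the dual LP is:
  minimize  11y1 + 6y2 + 19y3
  subject to:
    y1 + 3y3 >= 3
    y2 + 3y3 >= 3
    y1, y2, y3 >= 0

Solving the primal: x* = (6.3333, 0).
  primal value c^T x* = 19.
Solving the dual: y* = (0, 0, 1).
  dual value b^T y* = 19.
Strong duality: c^T x* = b^T y*. Confirmed.

19
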